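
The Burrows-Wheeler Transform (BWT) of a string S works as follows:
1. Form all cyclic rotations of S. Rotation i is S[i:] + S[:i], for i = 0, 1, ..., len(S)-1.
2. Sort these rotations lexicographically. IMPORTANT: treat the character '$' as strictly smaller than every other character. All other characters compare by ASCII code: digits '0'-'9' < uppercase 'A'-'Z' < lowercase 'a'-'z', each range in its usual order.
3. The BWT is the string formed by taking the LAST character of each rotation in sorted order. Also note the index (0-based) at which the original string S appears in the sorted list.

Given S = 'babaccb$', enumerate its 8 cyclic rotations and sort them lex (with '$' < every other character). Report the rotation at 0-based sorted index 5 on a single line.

All 8 rotations (rotation i = S[i:]+S[:i]):
  rot[0] = babaccb$
  rot[1] = abaccb$b
  rot[2] = baccb$ba
  rot[3] = accb$bab
  rot[4] = ccb$baba
  rot[5] = cb$babac
  rot[6] = b$babacc
  rot[7] = $babaccb
Sorted (with $ < everything):
  sorted[0] = $babaccb
  sorted[1] = abaccb$b
  sorted[2] = accb$bab
  sorted[3] = b$babacc
  sorted[4] = babaccb$
  sorted[5] = baccb$ba
  sorted[6] = cb$babac
  sorted[7] = ccb$baba
sorted[5] = baccb$ba

Answer: baccb$ba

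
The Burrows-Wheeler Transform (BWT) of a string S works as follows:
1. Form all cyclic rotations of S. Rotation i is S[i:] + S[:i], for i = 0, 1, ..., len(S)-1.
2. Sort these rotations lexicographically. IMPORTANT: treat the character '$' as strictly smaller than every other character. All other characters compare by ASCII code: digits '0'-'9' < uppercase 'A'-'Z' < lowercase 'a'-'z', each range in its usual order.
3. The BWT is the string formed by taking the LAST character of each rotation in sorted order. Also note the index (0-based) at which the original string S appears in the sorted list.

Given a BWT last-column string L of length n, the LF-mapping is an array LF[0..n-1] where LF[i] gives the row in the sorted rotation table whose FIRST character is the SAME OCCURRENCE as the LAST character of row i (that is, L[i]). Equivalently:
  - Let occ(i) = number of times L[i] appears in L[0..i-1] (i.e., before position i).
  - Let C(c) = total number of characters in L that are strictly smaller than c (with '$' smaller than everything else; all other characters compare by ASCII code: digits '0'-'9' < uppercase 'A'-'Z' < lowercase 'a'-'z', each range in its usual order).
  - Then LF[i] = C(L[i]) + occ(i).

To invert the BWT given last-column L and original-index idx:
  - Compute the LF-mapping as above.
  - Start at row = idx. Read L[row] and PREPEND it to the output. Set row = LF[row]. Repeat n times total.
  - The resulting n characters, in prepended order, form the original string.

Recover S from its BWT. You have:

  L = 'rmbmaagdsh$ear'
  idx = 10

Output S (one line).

LF mapping: 11 9 4 10 1 2 7 5 13 8 0 6 3 12
Walk LF starting at row 10, prepending L[row]:
  step 1: row=10, L[10]='$', prepend. Next row=LF[10]=0
  step 2: row=0, L[0]='r', prepend. Next row=LF[0]=11
  step 3: row=11, L[11]='e', prepend. Next row=LF[11]=6
  step 4: row=6, L[6]='g', prepend. Next row=LF[6]=7
  step 5: row=7, L[7]='d', prepend. Next row=LF[7]=5
  step 6: row=5, L[5]='a', prepend. Next row=LF[5]=2
  step 7: row=2, L[2]='b', prepend. Next row=LF[2]=4
  step 8: row=4, L[4]='a', prepend. Next row=LF[4]=1
  step 9: row=1, L[1]='m', prepend. Next row=LF[1]=9
  step 10: row=9, L[9]='h', prepend. Next row=LF[9]=8
  step 11: row=8, L[8]='s', prepend. Next row=LF[8]=13
  step 12: row=13, L[13]='r', prepend. Next row=LF[13]=12
  step 13: row=12, L[12]='a', prepend. Next row=LF[12]=3
  step 14: row=3, L[3]='m', prepend. Next row=LF[3]=10
Reversed output: marshmabadger$

Answer: marshmabadger$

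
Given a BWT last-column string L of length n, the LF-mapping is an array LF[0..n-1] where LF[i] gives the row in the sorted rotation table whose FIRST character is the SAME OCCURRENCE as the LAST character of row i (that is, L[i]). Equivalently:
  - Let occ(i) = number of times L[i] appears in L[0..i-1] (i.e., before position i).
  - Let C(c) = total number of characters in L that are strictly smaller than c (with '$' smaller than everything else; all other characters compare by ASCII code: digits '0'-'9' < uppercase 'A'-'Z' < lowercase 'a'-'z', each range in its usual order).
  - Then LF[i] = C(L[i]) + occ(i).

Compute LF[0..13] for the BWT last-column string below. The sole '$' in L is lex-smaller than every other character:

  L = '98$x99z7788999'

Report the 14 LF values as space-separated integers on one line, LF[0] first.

Answer: 6 3 0 12 7 8 13 1 2 4 5 9 10 11

Derivation:
Char counts: '$':1, '7':2, '8':3, '9':6, 'x':1, 'z':1
C (first-col start): C('$')=0, C('7')=1, C('8')=3, C('9')=6, C('x')=12, C('z')=13
L[0]='9': occ=0, LF[0]=C('9')+0=6+0=6
L[1]='8': occ=0, LF[1]=C('8')+0=3+0=3
L[2]='$': occ=0, LF[2]=C('$')+0=0+0=0
L[3]='x': occ=0, LF[3]=C('x')+0=12+0=12
L[4]='9': occ=1, LF[4]=C('9')+1=6+1=7
L[5]='9': occ=2, LF[5]=C('9')+2=6+2=8
L[6]='z': occ=0, LF[6]=C('z')+0=13+0=13
L[7]='7': occ=0, LF[7]=C('7')+0=1+0=1
L[8]='7': occ=1, LF[8]=C('7')+1=1+1=2
L[9]='8': occ=1, LF[9]=C('8')+1=3+1=4
L[10]='8': occ=2, LF[10]=C('8')+2=3+2=5
L[11]='9': occ=3, LF[11]=C('9')+3=6+3=9
L[12]='9': occ=4, LF[12]=C('9')+4=6+4=10
L[13]='9': occ=5, LF[13]=C('9')+5=6+5=11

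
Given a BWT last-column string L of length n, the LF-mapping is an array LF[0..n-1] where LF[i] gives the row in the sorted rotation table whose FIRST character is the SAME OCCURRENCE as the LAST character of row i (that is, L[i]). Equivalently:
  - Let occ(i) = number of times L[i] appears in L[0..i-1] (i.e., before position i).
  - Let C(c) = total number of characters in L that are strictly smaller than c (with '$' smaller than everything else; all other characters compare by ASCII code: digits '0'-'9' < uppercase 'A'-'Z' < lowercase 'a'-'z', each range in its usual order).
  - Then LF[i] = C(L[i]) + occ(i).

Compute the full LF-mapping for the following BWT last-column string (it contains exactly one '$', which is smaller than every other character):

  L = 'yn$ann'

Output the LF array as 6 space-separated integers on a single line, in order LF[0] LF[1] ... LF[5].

Char counts: '$':1, 'a':1, 'n':3, 'y':1
C (first-col start): C('$')=0, C('a')=1, C('n')=2, C('y')=5
L[0]='y': occ=0, LF[0]=C('y')+0=5+0=5
L[1]='n': occ=0, LF[1]=C('n')+0=2+0=2
L[2]='$': occ=0, LF[2]=C('$')+0=0+0=0
L[3]='a': occ=0, LF[3]=C('a')+0=1+0=1
L[4]='n': occ=1, LF[4]=C('n')+1=2+1=3
L[5]='n': occ=2, LF[5]=C('n')+2=2+2=4

Answer: 5 2 0 1 3 4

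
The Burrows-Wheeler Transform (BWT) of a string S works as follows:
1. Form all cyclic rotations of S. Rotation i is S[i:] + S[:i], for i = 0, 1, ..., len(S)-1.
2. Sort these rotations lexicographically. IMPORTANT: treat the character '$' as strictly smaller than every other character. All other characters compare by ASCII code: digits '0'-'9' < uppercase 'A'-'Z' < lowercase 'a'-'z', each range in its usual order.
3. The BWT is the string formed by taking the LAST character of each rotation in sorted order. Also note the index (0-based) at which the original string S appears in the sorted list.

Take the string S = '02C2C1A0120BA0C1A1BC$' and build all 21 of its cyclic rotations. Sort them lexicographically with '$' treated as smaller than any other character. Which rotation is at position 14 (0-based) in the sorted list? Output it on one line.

All 21 rotations (rotation i = S[i:]+S[:i]):
  rot[0] = 02C2C1A0120BA0C1A1BC$
  rot[1] = 2C2C1A0120BA0C1A1BC$0
  rot[2] = C2C1A0120BA0C1A1BC$02
  rot[3] = 2C1A0120BA0C1A1BC$02C
  rot[4] = C1A0120BA0C1A1BC$02C2
  rot[5] = 1A0120BA0C1A1BC$02C2C
  rot[6] = A0120BA0C1A1BC$02C2C1
  rot[7] = 0120BA0C1A1BC$02C2C1A
  rot[8] = 120BA0C1A1BC$02C2C1A0
  rot[9] = 20BA0C1A1BC$02C2C1A01
  rot[10] = 0BA0C1A1BC$02C2C1A012
  rot[11] = BA0C1A1BC$02C2C1A0120
  rot[12] = A0C1A1BC$02C2C1A0120B
  rot[13] = 0C1A1BC$02C2C1A0120BA
  rot[14] = C1A1BC$02C2C1A0120BA0
  rot[15] = 1A1BC$02C2C1A0120BA0C
  rot[16] = A1BC$02C2C1A0120BA0C1
  rot[17] = 1BC$02C2C1A0120BA0C1A
  rot[18] = BC$02C2C1A0120BA0C1A1
  rot[19] = C$02C2C1A0120BA0C1A1B
  rot[20] = $02C2C1A0120BA0C1A1BC
Sorted (with $ < everything):
  sorted[0] = $02C2C1A0120BA0C1A1BC
  sorted[1] = 0120BA0C1A1BC$02C2C1A
  sorted[2] = 02C2C1A0120BA0C1A1BC$
  sorted[3] = 0BA0C1A1BC$02C2C1A012
  sorted[4] = 0C1A1BC$02C2C1A0120BA
  sorted[5] = 120BA0C1A1BC$02C2C1A0
  sorted[6] = 1A0120BA0C1A1BC$02C2C
  sorted[7] = 1A1BC$02C2C1A0120BA0C
  sorted[8] = 1BC$02C2C1A0120BA0C1A
  sorted[9] = 20BA0C1A1BC$02C2C1A01
  sorted[10] = 2C1A0120BA0C1A1BC$02C
  sorted[11] = 2C2C1A0120BA0C1A1BC$0
  sorted[12] = A0120BA0C1A1BC$02C2C1
  sorted[13] = A0C1A1BC$02C2C1A0120B
  sorted[14] = A1BC$02C2C1A0120BA0C1
  sorted[15] = BA0C1A1BC$02C2C1A0120
  sorted[16] = BC$02C2C1A0120BA0C1A1
  sorted[17] = C$02C2C1A0120BA0C1A1B
  sorted[18] = C1A0120BA0C1A1BC$02C2
  sorted[19] = C1A1BC$02C2C1A0120BA0
  sorted[20] = C2C1A0120BA0C1A1BC$02
sorted[14] = A1BC$02C2C1A0120BA0C1

Answer: A1BC$02C2C1A0120BA0C1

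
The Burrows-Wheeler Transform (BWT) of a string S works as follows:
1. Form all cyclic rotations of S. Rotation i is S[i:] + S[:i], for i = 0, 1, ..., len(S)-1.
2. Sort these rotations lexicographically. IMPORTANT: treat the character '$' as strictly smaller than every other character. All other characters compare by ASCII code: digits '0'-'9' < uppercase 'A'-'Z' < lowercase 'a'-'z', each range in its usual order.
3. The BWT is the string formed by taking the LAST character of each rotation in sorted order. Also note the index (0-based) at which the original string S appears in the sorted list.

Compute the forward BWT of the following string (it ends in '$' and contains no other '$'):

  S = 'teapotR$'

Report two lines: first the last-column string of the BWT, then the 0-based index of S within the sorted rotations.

All 8 rotations (rotation i = S[i:]+S[:i]):
  rot[0] = teapotR$
  rot[1] = eapotR$t
  rot[2] = apotR$te
  rot[3] = potR$tea
  rot[4] = otR$teap
  rot[5] = tR$teapo
  rot[6] = R$teapot
  rot[7] = $teapotR
Sorted (with $ < everything):
  sorted[0] = $teapotR  (last char: 'R')
  sorted[1] = R$teapot  (last char: 't')
  sorted[2] = apotR$te  (last char: 'e')
  sorted[3] = eapotR$t  (last char: 't')
  sorted[4] = otR$teap  (last char: 'p')
  sorted[5] = potR$tea  (last char: 'a')
  sorted[6] = tR$teapo  (last char: 'o')
  sorted[7] = teapotR$  (last char: '$')
Last column: Rtetpao$
Original string S is at sorted index 7

Answer: Rtetpao$
7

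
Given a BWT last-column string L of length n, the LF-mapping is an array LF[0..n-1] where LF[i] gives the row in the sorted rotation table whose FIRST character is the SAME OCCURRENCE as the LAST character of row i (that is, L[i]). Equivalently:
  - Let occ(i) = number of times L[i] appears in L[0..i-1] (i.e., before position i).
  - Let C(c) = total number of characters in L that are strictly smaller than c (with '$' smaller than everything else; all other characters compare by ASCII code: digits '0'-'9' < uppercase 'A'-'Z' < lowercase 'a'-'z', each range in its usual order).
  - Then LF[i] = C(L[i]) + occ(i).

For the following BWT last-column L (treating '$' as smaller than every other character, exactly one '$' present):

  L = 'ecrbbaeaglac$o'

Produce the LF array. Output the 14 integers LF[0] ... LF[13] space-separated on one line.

Char counts: '$':1, 'a':3, 'b':2, 'c':2, 'e':2, 'g':1, 'l':1, 'o':1, 'r':1
C (first-col start): C('$')=0, C('a')=1, C('b')=4, C('c')=6, C('e')=8, C('g')=10, C('l')=11, C('o')=12, C('r')=13
L[0]='e': occ=0, LF[0]=C('e')+0=8+0=8
L[1]='c': occ=0, LF[1]=C('c')+0=6+0=6
L[2]='r': occ=0, LF[2]=C('r')+0=13+0=13
L[3]='b': occ=0, LF[3]=C('b')+0=4+0=4
L[4]='b': occ=1, LF[4]=C('b')+1=4+1=5
L[5]='a': occ=0, LF[5]=C('a')+0=1+0=1
L[6]='e': occ=1, LF[6]=C('e')+1=8+1=9
L[7]='a': occ=1, LF[7]=C('a')+1=1+1=2
L[8]='g': occ=0, LF[8]=C('g')+0=10+0=10
L[9]='l': occ=0, LF[9]=C('l')+0=11+0=11
L[10]='a': occ=2, LF[10]=C('a')+2=1+2=3
L[11]='c': occ=1, LF[11]=C('c')+1=6+1=7
L[12]='$': occ=0, LF[12]=C('$')+0=0+0=0
L[13]='o': occ=0, LF[13]=C('o')+0=12+0=12

Answer: 8 6 13 4 5 1 9 2 10 11 3 7 0 12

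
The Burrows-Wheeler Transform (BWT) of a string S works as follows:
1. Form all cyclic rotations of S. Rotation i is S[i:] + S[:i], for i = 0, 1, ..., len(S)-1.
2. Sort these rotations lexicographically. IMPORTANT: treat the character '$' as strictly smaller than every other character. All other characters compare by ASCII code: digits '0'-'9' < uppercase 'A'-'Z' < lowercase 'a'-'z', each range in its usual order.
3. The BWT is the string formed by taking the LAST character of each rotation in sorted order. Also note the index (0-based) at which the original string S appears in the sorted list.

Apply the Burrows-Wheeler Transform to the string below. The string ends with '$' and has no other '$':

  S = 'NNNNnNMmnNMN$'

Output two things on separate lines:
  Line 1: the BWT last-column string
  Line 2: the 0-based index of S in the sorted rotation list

Answer: NNNMnn$NNNMmN
6

Derivation:
All 13 rotations (rotation i = S[i:]+S[:i]):
  rot[0] = NNNNnNMmnNMN$
  rot[1] = NNNnNMmnNMN$N
  rot[2] = NNnNMmnNMN$NN
  rot[3] = NnNMmnNMN$NNN
  rot[4] = nNMmnNMN$NNNN
  rot[5] = NMmnNMN$NNNNn
  rot[6] = MmnNMN$NNNNnN
  rot[7] = mnNMN$NNNNnNM
  rot[8] = nNMN$NNNNnNMm
  rot[9] = NMN$NNNNnNMmn
  rot[10] = MN$NNNNnNMmnN
  rot[11] = N$NNNNnNMmnNM
  rot[12] = $NNNNnNMmnNMN
Sorted (with $ < everything):
  sorted[0] = $NNNNnNMmnNMN  (last char: 'N')
  sorted[1] = MN$NNNNnNMmnN  (last char: 'N')
  sorted[2] = MmnNMN$NNNNnN  (last char: 'N')
  sorted[3] = N$NNNNnNMmnNM  (last char: 'M')
  sorted[4] = NMN$NNNNnNMmn  (last char: 'n')
  sorted[5] = NMmnNMN$NNNNn  (last char: 'n')
  sorted[6] = NNNNnNMmnNMN$  (last char: '$')
  sorted[7] = NNNnNMmnNMN$N  (last char: 'N')
  sorted[8] = NNnNMmnNMN$NN  (last char: 'N')
  sorted[9] = NnNMmnNMN$NNN  (last char: 'N')
  sorted[10] = mnNMN$NNNNnNM  (last char: 'M')
  sorted[11] = nNMN$NNNNnNMm  (last char: 'm')
  sorted[12] = nNMmnNMN$NNNN  (last char: 'N')
Last column: NNNMnn$NNNMmN
Original string S is at sorted index 6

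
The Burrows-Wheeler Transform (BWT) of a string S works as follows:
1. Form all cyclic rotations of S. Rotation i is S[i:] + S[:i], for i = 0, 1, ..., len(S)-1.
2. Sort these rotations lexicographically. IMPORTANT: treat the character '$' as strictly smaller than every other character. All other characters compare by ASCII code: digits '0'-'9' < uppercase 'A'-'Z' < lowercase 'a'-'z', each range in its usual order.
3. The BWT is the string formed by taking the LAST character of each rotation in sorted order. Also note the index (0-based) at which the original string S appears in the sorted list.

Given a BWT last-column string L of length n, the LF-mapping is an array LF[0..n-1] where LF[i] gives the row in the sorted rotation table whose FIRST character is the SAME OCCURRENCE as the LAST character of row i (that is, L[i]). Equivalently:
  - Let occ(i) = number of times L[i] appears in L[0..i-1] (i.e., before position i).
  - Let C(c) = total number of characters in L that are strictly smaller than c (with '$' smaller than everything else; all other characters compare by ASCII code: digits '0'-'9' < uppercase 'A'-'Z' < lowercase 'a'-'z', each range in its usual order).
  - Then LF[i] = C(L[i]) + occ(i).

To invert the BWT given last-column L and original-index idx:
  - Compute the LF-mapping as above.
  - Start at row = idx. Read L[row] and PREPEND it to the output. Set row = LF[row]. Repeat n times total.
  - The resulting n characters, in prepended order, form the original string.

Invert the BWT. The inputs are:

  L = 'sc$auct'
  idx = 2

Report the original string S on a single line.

Answer: cactus$

Derivation:
LF mapping: 4 2 0 1 6 3 5
Walk LF starting at row 2, prepending L[row]:
  step 1: row=2, L[2]='$', prepend. Next row=LF[2]=0
  step 2: row=0, L[0]='s', prepend. Next row=LF[0]=4
  step 3: row=4, L[4]='u', prepend. Next row=LF[4]=6
  step 4: row=6, L[6]='t', prepend. Next row=LF[6]=5
  step 5: row=5, L[5]='c', prepend. Next row=LF[5]=3
  step 6: row=3, L[3]='a', prepend. Next row=LF[3]=1
  step 7: row=1, L[1]='c', prepend. Next row=LF[1]=2
Reversed output: cactus$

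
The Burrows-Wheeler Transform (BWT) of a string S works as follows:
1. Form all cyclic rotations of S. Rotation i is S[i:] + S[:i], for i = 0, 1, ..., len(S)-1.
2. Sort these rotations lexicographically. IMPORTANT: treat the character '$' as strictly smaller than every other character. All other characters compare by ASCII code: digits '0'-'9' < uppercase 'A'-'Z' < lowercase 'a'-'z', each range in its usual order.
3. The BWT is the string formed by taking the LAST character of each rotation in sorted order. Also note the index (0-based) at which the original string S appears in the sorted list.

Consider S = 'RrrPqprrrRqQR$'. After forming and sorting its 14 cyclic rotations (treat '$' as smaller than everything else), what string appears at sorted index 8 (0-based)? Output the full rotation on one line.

All 14 rotations (rotation i = S[i:]+S[:i]):
  rot[0] = RrrPqprrrRqQR$
  rot[1] = rrPqprrrRqQR$R
  rot[2] = rPqprrrRqQR$Rr
  rot[3] = PqprrrRqQR$Rrr
  rot[4] = qprrrRqQR$RrrP
  rot[5] = prrrRqQR$RrrPq
  rot[6] = rrrRqQR$RrrPqp
  rot[7] = rrRqQR$RrrPqpr
  rot[8] = rRqQR$RrrPqprr
  rot[9] = RqQR$RrrPqprrr
  rot[10] = qQR$RrrPqprrrR
  rot[11] = QR$RrrPqprrrRq
  rot[12] = R$RrrPqprrrRqQ
  rot[13] = $RrrPqprrrRqQR
Sorted (with $ < everything):
  sorted[0] = $RrrPqprrrRqQR
  sorted[1] = PqprrrRqQR$Rrr
  sorted[2] = QR$RrrPqprrrRq
  sorted[3] = R$RrrPqprrrRqQ
  sorted[4] = RqQR$RrrPqprrr
  sorted[5] = RrrPqprrrRqQR$
  sorted[6] = prrrRqQR$RrrPq
  sorted[7] = qQR$RrrPqprrrR
  sorted[8] = qprrrRqQR$RrrP
  sorted[9] = rPqprrrRqQR$Rr
  sorted[10] = rRqQR$RrrPqprr
  sorted[11] = rrPqprrrRqQR$R
  sorted[12] = rrRqQR$RrrPqpr
  sorted[13] = rrrRqQR$RrrPqp
sorted[8] = qprrrRqQR$RrrP

Answer: qprrrRqQR$RrrP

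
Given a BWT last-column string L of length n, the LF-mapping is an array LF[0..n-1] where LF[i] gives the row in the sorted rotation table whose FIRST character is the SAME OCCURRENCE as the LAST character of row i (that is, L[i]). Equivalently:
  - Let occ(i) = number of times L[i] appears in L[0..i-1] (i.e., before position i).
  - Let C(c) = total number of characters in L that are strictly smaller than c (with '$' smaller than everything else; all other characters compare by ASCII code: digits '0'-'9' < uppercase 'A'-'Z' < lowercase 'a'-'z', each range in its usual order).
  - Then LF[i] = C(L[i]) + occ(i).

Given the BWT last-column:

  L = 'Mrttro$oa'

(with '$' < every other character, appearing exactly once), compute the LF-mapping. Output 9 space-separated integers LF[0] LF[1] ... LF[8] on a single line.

Answer: 1 5 7 8 6 3 0 4 2

Derivation:
Char counts: '$':1, 'M':1, 'a':1, 'o':2, 'r':2, 't':2
C (first-col start): C('$')=0, C('M')=1, C('a')=2, C('o')=3, C('r')=5, C('t')=7
L[0]='M': occ=0, LF[0]=C('M')+0=1+0=1
L[1]='r': occ=0, LF[1]=C('r')+0=5+0=5
L[2]='t': occ=0, LF[2]=C('t')+0=7+0=7
L[3]='t': occ=1, LF[3]=C('t')+1=7+1=8
L[4]='r': occ=1, LF[4]=C('r')+1=5+1=6
L[5]='o': occ=0, LF[5]=C('o')+0=3+0=3
L[6]='$': occ=0, LF[6]=C('$')+0=0+0=0
L[7]='o': occ=1, LF[7]=C('o')+1=3+1=4
L[8]='a': occ=0, LF[8]=C('a')+0=2+0=2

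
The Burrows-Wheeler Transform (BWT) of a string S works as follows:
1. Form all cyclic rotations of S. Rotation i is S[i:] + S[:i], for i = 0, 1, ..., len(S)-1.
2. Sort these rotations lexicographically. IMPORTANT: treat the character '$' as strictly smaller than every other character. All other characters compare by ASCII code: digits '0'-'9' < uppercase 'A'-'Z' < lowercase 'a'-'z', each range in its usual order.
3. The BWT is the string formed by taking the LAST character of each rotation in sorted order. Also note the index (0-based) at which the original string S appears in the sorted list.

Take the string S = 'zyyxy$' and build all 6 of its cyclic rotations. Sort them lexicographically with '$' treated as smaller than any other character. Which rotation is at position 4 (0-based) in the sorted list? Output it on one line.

Answer: yyxy$z

Derivation:
All 6 rotations (rotation i = S[i:]+S[:i]):
  rot[0] = zyyxy$
  rot[1] = yyxy$z
  rot[2] = yxy$zy
  rot[3] = xy$zyy
  rot[4] = y$zyyx
  rot[5] = $zyyxy
Sorted (with $ < everything):
  sorted[0] = $zyyxy
  sorted[1] = xy$zyy
  sorted[2] = y$zyyx
  sorted[3] = yxy$zy
  sorted[4] = yyxy$z
  sorted[5] = zyyxy$
sorted[4] = yyxy$z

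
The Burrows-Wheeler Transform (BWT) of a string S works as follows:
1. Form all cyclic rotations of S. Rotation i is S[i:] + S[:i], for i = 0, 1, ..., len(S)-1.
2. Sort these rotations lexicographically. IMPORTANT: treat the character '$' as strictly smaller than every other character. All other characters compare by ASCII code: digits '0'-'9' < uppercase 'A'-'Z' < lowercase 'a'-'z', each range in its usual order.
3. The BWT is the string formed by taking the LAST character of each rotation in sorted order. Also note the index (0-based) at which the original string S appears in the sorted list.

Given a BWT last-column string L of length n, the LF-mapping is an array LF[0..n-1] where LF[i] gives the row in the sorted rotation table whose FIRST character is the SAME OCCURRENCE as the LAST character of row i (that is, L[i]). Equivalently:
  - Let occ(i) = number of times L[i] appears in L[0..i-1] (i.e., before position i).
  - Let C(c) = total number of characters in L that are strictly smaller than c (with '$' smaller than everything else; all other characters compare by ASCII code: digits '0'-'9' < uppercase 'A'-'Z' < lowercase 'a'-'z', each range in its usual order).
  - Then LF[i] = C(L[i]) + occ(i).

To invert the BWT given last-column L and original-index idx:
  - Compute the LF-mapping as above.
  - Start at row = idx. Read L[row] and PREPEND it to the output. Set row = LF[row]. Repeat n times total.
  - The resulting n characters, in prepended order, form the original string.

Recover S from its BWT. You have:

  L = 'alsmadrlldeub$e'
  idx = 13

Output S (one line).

Answer: saddleumbrella$

Derivation:
LF mapping: 1 8 13 11 2 4 12 9 10 5 6 14 3 0 7
Walk LF starting at row 13, prepending L[row]:
  step 1: row=13, L[13]='$', prepend. Next row=LF[13]=0
  step 2: row=0, L[0]='a', prepend. Next row=LF[0]=1
  step 3: row=1, L[1]='l', prepend. Next row=LF[1]=8
  step 4: row=8, L[8]='l', prepend. Next row=LF[8]=10
  step 5: row=10, L[10]='e', prepend. Next row=LF[10]=6
  step 6: row=6, L[6]='r', prepend. Next row=LF[6]=12
  step 7: row=12, L[12]='b', prepend. Next row=LF[12]=3
  step 8: row=3, L[3]='m', prepend. Next row=LF[3]=11
  step 9: row=11, L[11]='u', prepend. Next row=LF[11]=14
  step 10: row=14, L[14]='e', prepend. Next row=LF[14]=7
  step 11: row=7, L[7]='l', prepend. Next row=LF[7]=9
  step 12: row=9, L[9]='d', prepend. Next row=LF[9]=5
  step 13: row=5, L[5]='d', prepend. Next row=LF[5]=4
  step 14: row=4, L[4]='a', prepend. Next row=LF[4]=2
  step 15: row=2, L[2]='s', prepend. Next row=LF[2]=13
Reversed output: saddleumbrella$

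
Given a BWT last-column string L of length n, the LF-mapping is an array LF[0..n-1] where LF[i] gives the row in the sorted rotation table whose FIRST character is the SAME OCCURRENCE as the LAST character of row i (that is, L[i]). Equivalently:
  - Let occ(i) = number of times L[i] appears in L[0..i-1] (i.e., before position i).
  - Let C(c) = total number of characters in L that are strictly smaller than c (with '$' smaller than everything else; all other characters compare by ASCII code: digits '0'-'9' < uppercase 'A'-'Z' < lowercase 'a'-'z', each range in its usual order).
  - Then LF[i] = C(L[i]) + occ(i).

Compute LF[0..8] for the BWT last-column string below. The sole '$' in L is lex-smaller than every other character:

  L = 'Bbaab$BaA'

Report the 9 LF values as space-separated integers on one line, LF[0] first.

Char counts: '$':1, 'A':1, 'B':2, 'a':3, 'b':2
C (first-col start): C('$')=0, C('A')=1, C('B')=2, C('a')=4, C('b')=7
L[0]='B': occ=0, LF[0]=C('B')+0=2+0=2
L[1]='b': occ=0, LF[1]=C('b')+0=7+0=7
L[2]='a': occ=0, LF[2]=C('a')+0=4+0=4
L[3]='a': occ=1, LF[3]=C('a')+1=4+1=5
L[4]='b': occ=1, LF[4]=C('b')+1=7+1=8
L[5]='$': occ=0, LF[5]=C('$')+0=0+0=0
L[6]='B': occ=1, LF[6]=C('B')+1=2+1=3
L[7]='a': occ=2, LF[7]=C('a')+2=4+2=6
L[8]='A': occ=0, LF[8]=C('A')+0=1+0=1

Answer: 2 7 4 5 8 0 3 6 1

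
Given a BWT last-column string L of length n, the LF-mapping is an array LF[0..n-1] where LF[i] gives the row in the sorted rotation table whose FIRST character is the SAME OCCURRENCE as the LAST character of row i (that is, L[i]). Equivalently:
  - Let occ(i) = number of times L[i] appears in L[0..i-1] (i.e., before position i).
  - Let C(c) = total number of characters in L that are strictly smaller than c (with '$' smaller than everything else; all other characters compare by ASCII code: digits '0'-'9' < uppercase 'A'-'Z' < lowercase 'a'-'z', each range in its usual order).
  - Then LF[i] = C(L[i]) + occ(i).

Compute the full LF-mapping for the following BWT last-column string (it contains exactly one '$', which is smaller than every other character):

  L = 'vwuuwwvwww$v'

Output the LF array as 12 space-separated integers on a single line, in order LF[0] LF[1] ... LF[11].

Answer: 3 6 1 2 7 8 4 9 10 11 0 5

Derivation:
Char counts: '$':1, 'u':2, 'v':3, 'w':6
C (first-col start): C('$')=0, C('u')=1, C('v')=3, C('w')=6
L[0]='v': occ=0, LF[0]=C('v')+0=3+0=3
L[1]='w': occ=0, LF[1]=C('w')+0=6+0=6
L[2]='u': occ=0, LF[2]=C('u')+0=1+0=1
L[3]='u': occ=1, LF[3]=C('u')+1=1+1=2
L[4]='w': occ=1, LF[4]=C('w')+1=6+1=7
L[5]='w': occ=2, LF[5]=C('w')+2=6+2=8
L[6]='v': occ=1, LF[6]=C('v')+1=3+1=4
L[7]='w': occ=3, LF[7]=C('w')+3=6+3=9
L[8]='w': occ=4, LF[8]=C('w')+4=6+4=10
L[9]='w': occ=5, LF[9]=C('w')+5=6+5=11
L[10]='$': occ=0, LF[10]=C('$')+0=0+0=0
L[11]='v': occ=2, LF[11]=C('v')+2=3+2=5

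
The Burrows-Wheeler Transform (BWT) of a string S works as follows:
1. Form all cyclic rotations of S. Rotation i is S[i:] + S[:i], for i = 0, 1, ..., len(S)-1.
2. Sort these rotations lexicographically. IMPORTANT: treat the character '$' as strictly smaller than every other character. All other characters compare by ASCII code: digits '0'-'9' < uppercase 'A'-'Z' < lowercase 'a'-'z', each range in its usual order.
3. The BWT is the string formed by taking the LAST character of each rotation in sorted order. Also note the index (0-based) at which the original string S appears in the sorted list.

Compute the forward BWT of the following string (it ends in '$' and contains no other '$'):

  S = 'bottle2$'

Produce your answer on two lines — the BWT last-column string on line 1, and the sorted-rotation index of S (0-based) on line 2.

Answer: 2e$ltbto
2

Derivation:
All 8 rotations (rotation i = S[i:]+S[:i]):
  rot[0] = bottle2$
  rot[1] = ottle2$b
  rot[2] = ttle2$bo
  rot[3] = tle2$bot
  rot[4] = le2$bott
  rot[5] = e2$bottl
  rot[6] = 2$bottle
  rot[7] = $bottle2
Sorted (with $ < everything):
  sorted[0] = $bottle2  (last char: '2')
  sorted[1] = 2$bottle  (last char: 'e')
  sorted[2] = bottle2$  (last char: '$')
  sorted[3] = e2$bottl  (last char: 'l')
  sorted[4] = le2$bott  (last char: 't')
  sorted[5] = ottle2$b  (last char: 'b')
  sorted[6] = tle2$bot  (last char: 't')
  sorted[7] = ttle2$bo  (last char: 'o')
Last column: 2e$ltbto
Original string S is at sorted index 2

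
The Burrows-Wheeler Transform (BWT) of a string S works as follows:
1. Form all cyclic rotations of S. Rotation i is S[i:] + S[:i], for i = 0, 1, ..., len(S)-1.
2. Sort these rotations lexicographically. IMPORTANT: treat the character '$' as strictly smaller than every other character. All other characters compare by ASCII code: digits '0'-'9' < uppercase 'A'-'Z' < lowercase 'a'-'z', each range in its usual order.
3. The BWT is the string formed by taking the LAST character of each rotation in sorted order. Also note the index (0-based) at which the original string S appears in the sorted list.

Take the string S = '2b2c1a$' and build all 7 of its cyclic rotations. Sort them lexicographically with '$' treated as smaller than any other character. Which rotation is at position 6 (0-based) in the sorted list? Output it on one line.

All 7 rotations (rotation i = S[i:]+S[:i]):
  rot[0] = 2b2c1a$
  rot[1] = b2c1a$2
  rot[2] = 2c1a$2b
  rot[3] = c1a$2b2
  rot[4] = 1a$2b2c
  rot[5] = a$2b2c1
  rot[6] = $2b2c1a
Sorted (with $ < everything):
  sorted[0] = $2b2c1a
  sorted[1] = 1a$2b2c
  sorted[2] = 2b2c1a$
  sorted[3] = 2c1a$2b
  sorted[4] = a$2b2c1
  sorted[5] = b2c1a$2
  sorted[6] = c1a$2b2
sorted[6] = c1a$2b2

Answer: c1a$2b2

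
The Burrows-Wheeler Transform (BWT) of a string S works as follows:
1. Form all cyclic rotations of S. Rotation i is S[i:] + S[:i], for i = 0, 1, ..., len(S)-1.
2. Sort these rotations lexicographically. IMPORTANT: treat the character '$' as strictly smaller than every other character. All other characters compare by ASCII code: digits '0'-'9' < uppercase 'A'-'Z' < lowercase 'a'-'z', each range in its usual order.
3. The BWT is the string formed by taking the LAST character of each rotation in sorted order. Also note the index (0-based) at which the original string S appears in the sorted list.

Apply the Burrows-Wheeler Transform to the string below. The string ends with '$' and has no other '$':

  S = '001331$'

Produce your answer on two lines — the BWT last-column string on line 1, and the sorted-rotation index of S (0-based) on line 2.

All 7 rotations (rotation i = S[i:]+S[:i]):
  rot[0] = 001331$
  rot[1] = 01331$0
  rot[2] = 1331$00
  rot[3] = 331$001
  rot[4] = 31$0013
  rot[5] = 1$00133
  rot[6] = $001331
Sorted (with $ < everything):
  sorted[0] = $001331  (last char: '1')
  sorted[1] = 001331$  (last char: '$')
  sorted[2] = 01331$0  (last char: '0')
  sorted[3] = 1$00133  (last char: '3')
  sorted[4] = 1331$00  (last char: '0')
  sorted[5] = 31$0013  (last char: '3')
  sorted[6] = 331$001  (last char: '1')
Last column: 1$03031
Original string S is at sorted index 1

Answer: 1$03031
1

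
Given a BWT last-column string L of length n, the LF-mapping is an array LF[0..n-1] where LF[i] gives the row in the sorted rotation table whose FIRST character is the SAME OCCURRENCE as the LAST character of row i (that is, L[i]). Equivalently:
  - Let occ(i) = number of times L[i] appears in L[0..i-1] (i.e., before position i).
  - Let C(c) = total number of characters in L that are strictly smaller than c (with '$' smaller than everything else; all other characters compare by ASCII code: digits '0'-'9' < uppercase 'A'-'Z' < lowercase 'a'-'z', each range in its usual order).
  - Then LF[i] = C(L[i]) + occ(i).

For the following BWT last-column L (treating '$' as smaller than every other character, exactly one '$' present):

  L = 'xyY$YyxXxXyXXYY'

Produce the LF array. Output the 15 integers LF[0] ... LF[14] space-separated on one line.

Char counts: '$':1, 'X':4, 'Y':4, 'x':3, 'y':3
C (first-col start): C('$')=0, C('X')=1, C('Y')=5, C('x')=9, C('y')=12
L[0]='x': occ=0, LF[0]=C('x')+0=9+0=9
L[1]='y': occ=0, LF[1]=C('y')+0=12+0=12
L[2]='Y': occ=0, LF[2]=C('Y')+0=5+0=5
L[3]='$': occ=0, LF[3]=C('$')+0=0+0=0
L[4]='Y': occ=1, LF[4]=C('Y')+1=5+1=6
L[5]='y': occ=1, LF[5]=C('y')+1=12+1=13
L[6]='x': occ=1, LF[6]=C('x')+1=9+1=10
L[7]='X': occ=0, LF[7]=C('X')+0=1+0=1
L[8]='x': occ=2, LF[8]=C('x')+2=9+2=11
L[9]='X': occ=1, LF[9]=C('X')+1=1+1=2
L[10]='y': occ=2, LF[10]=C('y')+2=12+2=14
L[11]='X': occ=2, LF[11]=C('X')+2=1+2=3
L[12]='X': occ=3, LF[12]=C('X')+3=1+3=4
L[13]='Y': occ=2, LF[13]=C('Y')+2=5+2=7
L[14]='Y': occ=3, LF[14]=C('Y')+3=5+3=8

Answer: 9 12 5 0 6 13 10 1 11 2 14 3 4 7 8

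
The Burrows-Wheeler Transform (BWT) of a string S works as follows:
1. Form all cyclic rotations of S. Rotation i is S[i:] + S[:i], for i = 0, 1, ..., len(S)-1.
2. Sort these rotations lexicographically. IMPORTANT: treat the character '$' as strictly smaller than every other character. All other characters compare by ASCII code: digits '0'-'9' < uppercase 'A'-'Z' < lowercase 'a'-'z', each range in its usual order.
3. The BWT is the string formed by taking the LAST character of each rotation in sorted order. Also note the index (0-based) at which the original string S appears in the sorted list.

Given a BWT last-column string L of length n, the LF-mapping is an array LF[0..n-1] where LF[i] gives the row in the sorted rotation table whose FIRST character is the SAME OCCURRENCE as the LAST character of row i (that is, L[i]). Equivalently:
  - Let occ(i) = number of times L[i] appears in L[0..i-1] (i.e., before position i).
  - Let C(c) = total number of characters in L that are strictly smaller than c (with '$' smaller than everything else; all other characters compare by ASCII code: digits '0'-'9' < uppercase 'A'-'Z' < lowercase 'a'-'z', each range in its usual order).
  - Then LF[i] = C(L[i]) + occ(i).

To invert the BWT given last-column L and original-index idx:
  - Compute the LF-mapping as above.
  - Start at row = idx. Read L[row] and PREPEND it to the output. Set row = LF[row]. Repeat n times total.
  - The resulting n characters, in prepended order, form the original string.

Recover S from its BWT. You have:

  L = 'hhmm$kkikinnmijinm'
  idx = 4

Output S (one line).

Answer: ikinkkimmijmnnmhh$

Derivation:
LF mapping: 1 2 11 12 0 8 9 3 10 4 15 16 13 5 7 6 17 14
Walk LF starting at row 4, prepending L[row]:
  step 1: row=4, L[4]='$', prepend. Next row=LF[4]=0
  step 2: row=0, L[0]='h', prepend. Next row=LF[0]=1
  step 3: row=1, L[1]='h', prepend. Next row=LF[1]=2
  step 4: row=2, L[2]='m', prepend. Next row=LF[2]=11
  step 5: row=11, L[11]='n', prepend. Next row=LF[11]=16
  step 6: row=16, L[16]='n', prepend. Next row=LF[16]=17
  step 7: row=17, L[17]='m', prepend. Next row=LF[17]=14
  step 8: row=14, L[14]='j', prepend. Next row=LF[14]=7
  step 9: row=7, L[7]='i', prepend. Next row=LF[7]=3
  step 10: row=3, L[3]='m', prepend. Next row=LF[3]=12
  step 11: row=12, L[12]='m', prepend. Next row=LF[12]=13
  step 12: row=13, L[13]='i', prepend. Next row=LF[13]=5
  step 13: row=5, L[5]='k', prepend. Next row=LF[5]=8
  step 14: row=8, L[8]='k', prepend. Next row=LF[8]=10
  step 15: row=10, L[10]='n', prepend. Next row=LF[10]=15
  step 16: row=15, L[15]='i', prepend. Next row=LF[15]=6
  step 17: row=6, L[6]='k', prepend. Next row=LF[6]=9
  step 18: row=9, L[9]='i', prepend. Next row=LF[9]=4
Reversed output: ikinkkimmijmnnmhh$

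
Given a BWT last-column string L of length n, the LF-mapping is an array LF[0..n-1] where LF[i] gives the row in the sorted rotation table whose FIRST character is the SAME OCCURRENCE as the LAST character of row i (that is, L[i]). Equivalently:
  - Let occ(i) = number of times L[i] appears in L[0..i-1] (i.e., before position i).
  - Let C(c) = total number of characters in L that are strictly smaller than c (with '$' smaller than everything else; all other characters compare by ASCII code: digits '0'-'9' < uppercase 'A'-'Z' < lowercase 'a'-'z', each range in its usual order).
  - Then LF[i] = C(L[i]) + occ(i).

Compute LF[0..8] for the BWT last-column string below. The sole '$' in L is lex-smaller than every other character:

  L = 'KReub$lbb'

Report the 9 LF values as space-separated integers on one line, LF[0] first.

Answer: 1 2 6 8 3 0 7 4 5

Derivation:
Char counts: '$':1, 'K':1, 'R':1, 'b':3, 'e':1, 'l':1, 'u':1
C (first-col start): C('$')=0, C('K')=1, C('R')=2, C('b')=3, C('e')=6, C('l')=7, C('u')=8
L[0]='K': occ=0, LF[0]=C('K')+0=1+0=1
L[1]='R': occ=0, LF[1]=C('R')+0=2+0=2
L[2]='e': occ=0, LF[2]=C('e')+0=6+0=6
L[3]='u': occ=0, LF[3]=C('u')+0=8+0=8
L[4]='b': occ=0, LF[4]=C('b')+0=3+0=3
L[5]='$': occ=0, LF[5]=C('$')+0=0+0=0
L[6]='l': occ=0, LF[6]=C('l')+0=7+0=7
L[7]='b': occ=1, LF[7]=C('b')+1=3+1=4
L[8]='b': occ=2, LF[8]=C('b')+2=3+2=5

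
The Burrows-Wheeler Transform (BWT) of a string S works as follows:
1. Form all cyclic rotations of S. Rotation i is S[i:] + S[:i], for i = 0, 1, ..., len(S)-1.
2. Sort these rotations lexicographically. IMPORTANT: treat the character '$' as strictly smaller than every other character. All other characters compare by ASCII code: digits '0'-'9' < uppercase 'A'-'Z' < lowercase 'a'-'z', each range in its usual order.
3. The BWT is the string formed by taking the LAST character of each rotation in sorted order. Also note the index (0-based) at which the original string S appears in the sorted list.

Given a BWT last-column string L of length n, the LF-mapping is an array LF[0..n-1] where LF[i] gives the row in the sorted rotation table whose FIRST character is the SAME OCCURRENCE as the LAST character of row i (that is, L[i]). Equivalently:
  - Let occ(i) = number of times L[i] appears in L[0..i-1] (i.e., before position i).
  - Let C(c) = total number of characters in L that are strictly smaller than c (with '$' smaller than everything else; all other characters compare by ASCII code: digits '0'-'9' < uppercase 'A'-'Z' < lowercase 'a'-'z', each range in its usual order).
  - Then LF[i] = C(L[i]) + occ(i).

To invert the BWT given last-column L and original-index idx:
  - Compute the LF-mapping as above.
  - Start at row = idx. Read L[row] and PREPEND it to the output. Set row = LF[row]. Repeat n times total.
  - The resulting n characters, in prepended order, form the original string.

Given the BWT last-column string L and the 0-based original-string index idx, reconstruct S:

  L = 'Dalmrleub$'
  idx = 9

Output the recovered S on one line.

Answer: umbrellaD$

Derivation:
LF mapping: 1 2 5 7 8 6 4 9 3 0
Walk LF starting at row 9, prepending L[row]:
  step 1: row=9, L[9]='$', prepend. Next row=LF[9]=0
  step 2: row=0, L[0]='D', prepend. Next row=LF[0]=1
  step 3: row=1, L[1]='a', prepend. Next row=LF[1]=2
  step 4: row=2, L[2]='l', prepend. Next row=LF[2]=5
  step 5: row=5, L[5]='l', prepend. Next row=LF[5]=6
  step 6: row=6, L[6]='e', prepend. Next row=LF[6]=4
  step 7: row=4, L[4]='r', prepend. Next row=LF[4]=8
  step 8: row=8, L[8]='b', prepend. Next row=LF[8]=3
  step 9: row=3, L[3]='m', prepend. Next row=LF[3]=7
  step 10: row=7, L[7]='u', prepend. Next row=LF[7]=9
Reversed output: umbrellaD$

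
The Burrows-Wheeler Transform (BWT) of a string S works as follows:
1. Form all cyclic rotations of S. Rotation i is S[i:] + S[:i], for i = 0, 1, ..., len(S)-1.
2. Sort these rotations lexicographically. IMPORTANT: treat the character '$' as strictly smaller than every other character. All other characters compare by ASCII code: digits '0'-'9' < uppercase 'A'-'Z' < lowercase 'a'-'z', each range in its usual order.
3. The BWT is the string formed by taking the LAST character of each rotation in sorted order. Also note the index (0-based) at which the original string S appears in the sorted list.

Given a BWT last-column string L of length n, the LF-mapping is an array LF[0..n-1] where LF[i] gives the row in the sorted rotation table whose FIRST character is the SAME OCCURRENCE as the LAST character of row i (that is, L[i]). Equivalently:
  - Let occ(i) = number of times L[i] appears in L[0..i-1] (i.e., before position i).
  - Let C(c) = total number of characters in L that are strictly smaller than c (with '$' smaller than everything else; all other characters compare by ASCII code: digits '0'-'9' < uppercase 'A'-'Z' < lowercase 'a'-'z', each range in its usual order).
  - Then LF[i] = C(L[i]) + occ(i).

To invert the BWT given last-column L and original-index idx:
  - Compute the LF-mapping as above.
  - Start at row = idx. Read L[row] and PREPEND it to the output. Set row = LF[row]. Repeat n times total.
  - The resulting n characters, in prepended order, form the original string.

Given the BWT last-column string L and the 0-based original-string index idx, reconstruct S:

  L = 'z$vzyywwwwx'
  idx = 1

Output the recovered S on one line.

LF mapping: 9 0 1 10 7 8 2 3 4 5 6
Walk LF starting at row 1, prepending L[row]:
  step 1: row=1, L[1]='$', prepend. Next row=LF[1]=0
  step 2: row=0, L[0]='z', prepend. Next row=LF[0]=9
  step 3: row=9, L[9]='w', prepend. Next row=LF[9]=5
  step 4: row=5, L[5]='y', prepend. Next row=LF[5]=8
  step 5: row=8, L[8]='w', prepend. Next row=LF[8]=4
  step 6: row=4, L[4]='y', prepend. Next row=LF[4]=7
  step 7: row=7, L[7]='w', prepend. Next row=LF[7]=3
  step 8: row=3, L[3]='z', prepend. Next row=LF[3]=10
  step 9: row=10, L[10]='x', prepend. Next row=LF[10]=6
  step 10: row=6, L[6]='w', prepend. Next row=LF[6]=2
  step 11: row=2, L[2]='v', prepend. Next row=LF[2]=1
Reversed output: vwxzwywywz$

Answer: vwxzwywywz$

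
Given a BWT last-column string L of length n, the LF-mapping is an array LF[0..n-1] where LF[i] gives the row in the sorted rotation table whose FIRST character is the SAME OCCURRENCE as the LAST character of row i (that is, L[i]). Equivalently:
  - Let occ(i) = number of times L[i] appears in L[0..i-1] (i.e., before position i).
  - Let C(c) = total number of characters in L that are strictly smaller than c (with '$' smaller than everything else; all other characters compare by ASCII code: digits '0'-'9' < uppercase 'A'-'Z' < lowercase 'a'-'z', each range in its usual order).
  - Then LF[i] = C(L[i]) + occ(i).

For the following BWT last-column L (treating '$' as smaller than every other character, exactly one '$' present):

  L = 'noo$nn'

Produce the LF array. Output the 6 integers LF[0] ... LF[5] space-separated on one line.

Answer: 1 4 5 0 2 3

Derivation:
Char counts: '$':1, 'n':3, 'o':2
C (first-col start): C('$')=0, C('n')=1, C('o')=4
L[0]='n': occ=0, LF[0]=C('n')+0=1+0=1
L[1]='o': occ=0, LF[1]=C('o')+0=4+0=4
L[2]='o': occ=1, LF[2]=C('o')+1=4+1=5
L[3]='$': occ=0, LF[3]=C('$')+0=0+0=0
L[4]='n': occ=1, LF[4]=C('n')+1=1+1=2
L[5]='n': occ=2, LF[5]=C('n')+2=1+2=3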